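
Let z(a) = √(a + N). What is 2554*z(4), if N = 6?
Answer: 2554*√10 ≈ 8076.5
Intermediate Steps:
z(a) = √(6 + a) (z(a) = √(a + 6) = √(6 + a))
2554*z(4) = 2554*√(6 + 4) = 2554*√10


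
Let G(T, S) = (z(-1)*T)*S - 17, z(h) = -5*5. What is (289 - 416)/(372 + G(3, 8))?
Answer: 127/245 ≈ 0.51837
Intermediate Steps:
z(h) = -25
G(T, S) = -17 - 25*S*T (G(T, S) = (-25*T)*S - 17 = -25*S*T - 17 = -17 - 25*S*T)
(289 - 416)/(372 + G(3, 8)) = (289 - 416)/(372 + (-17 - 25*8*3)) = -127/(372 + (-17 - 600)) = -127/(372 - 617) = -127/(-245) = -127*(-1/245) = 127/245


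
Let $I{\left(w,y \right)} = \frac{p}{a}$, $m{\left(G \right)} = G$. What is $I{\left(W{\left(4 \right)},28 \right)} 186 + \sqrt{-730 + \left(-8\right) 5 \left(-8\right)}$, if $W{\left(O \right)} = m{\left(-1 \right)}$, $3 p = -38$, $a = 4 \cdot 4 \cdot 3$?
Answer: $- \frac{589}{12} + i \sqrt{410} \approx -49.083 + 20.248 i$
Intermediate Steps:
$a = 48$ ($a = 16 \cdot 3 = 48$)
$p = - \frac{38}{3}$ ($p = \frac{1}{3} \left(-38\right) = - \frac{38}{3} \approx -12.667$)
$W{\left(O \right)} = -1$
$I{\left(w,y \right)} = - \frac{19}{72}$ ($I{\left(w,y \right)} = - \frac{38}{3 \cdot 48} = \left(- \frac{38}{3}\right) \frac{1}{48} = - \frac{19}{72}$)
$I{\left(W{\left(4 \right)},28 \right)} 186 + \sqrt{-730 + \left(-8\right) 5 \left(-8\right)} = \left(- \frac{19}{72}\right) 186 + \sqrt{-730 + \left(-8\right) 5 \left(-8\right)} = - \frac{589}{12} + \sqrt{-730 - -320} = - \frac{589}{12} + \sqrt{-730 + 320} = - \frac{589}{12} + \sqrt{-410} = - \frac{589}{12} + i \sqrt{410}$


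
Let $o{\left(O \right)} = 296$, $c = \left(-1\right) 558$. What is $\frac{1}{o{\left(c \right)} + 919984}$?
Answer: $\frac{1}{920280} \approx 1.0866 \cdot 10^{-6}$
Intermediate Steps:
$c = -558$
$\frac{1}{o{\left(c \right)} + 919984} = \frac{1}{296 + 919984} = \frac{1}{920280}$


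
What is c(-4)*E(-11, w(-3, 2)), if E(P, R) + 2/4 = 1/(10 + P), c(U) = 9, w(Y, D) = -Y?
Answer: -27/2 ≈ -13.500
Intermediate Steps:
E(P, R) = -½ + 1/(10 + P)
c(-4)*E(-11, w(-3, 2)) = 9*((-8 - 1*(-11))/(2*(10 - 11))) = 9*((½)*(-8 + 11)/(-1)) = 9*((½)*(-1)*3) = 9*(-3/2) = -27/2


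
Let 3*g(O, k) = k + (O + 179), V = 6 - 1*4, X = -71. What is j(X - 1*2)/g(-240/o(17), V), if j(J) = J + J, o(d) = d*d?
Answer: -126582/52069 ≈ -2.4310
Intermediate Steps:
o(d) = d**2
V = 2 (V = 6 - 4 = 2)
g(O, k) = 179/3 + O/3 + k/3 (g(O, k) = (k + (O + 179))/3 = (k + (179 + O))/3 = (179 + O + k)/3 = 179/3 + O/3 + k/3)
j(J) = 2*J
j(X - 1*2)/g(-240/o(17), V) = (2*(-71 - 1*2))/(179/3 + (-240/(17**2))/3 + (1/3)*2) = (2*(-71 - 2))/(179/3 + (-240/289)/3 + 2/3) = (2*(-73))/(179/3 + (-240*1/289)/3 + 2/3) = -146/(179/3 + (1/3)*(-240/289) + 2/3) = -146/(179/3 - 80/289 + 2/3) = -146/52069/867 = -146*867/52069 = -126582/52069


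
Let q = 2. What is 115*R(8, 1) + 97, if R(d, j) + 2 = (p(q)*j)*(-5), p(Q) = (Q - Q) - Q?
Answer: 1017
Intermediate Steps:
p(Q) = -Q (p(Q) = 0 - Q = -Q)
R(d, j) = -2 + 10*j (R(d, j) = -2 + ((-1*2)*j)*(-5) = -2 - 2*j*(-5) = -2 + 10*j)
115*R(8, 1) + 97 = 115*(-2 + 10*1) + 97 = 115*(-2 + 10) + 97 = 115*8 + 97 = 920 + 97 = 1017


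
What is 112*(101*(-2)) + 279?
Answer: -22345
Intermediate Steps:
112*(101*(-2)) + 279 = 112*(-202) + 279 = -22624 + 279 = -22345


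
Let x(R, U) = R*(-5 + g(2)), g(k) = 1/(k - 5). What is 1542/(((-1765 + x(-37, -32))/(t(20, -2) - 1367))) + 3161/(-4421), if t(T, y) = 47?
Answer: 26981174537/20791963 ≈ 1297.7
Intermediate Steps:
g(k) = 1/(-5 + k)
x(R, U) = -16*R/3 (x(R, U) = R*(-5 + 1/(-5 + 2)) = R*(-5 + 1/(-3)) = R*(-5 - ⅓) = R*(-16/3) = -16*R/3)
1542/(((-1765 + x(-37, -32))/(t(20, -2) - 1367))) + 3161/(-4421) = 1542/(((-1765 - 16/3*(-37))/(47 - 1367))) + 3161/(-4421) = 1542/(((-1765 + 592/3)/(-1320))) + 3161*(-1/4421) = 1542/((-4703/3*(-1/1320))) - 3161/4421 = 1542/(4703/3960) - 3161/4421 = 1542*(3960/4703) - 3161/4421 = 6106320/4703 - 3161/4421 = 26981174537/20791963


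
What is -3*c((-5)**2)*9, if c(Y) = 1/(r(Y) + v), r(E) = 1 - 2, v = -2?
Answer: 9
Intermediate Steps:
r(E) = -1
c(Y) = -1/3 (c(Y) = 1/(-1 - 2) = 1/(-3) = -1/3)
-3*c((-5)**2)*9 = -3*(-1/3)*9 = 1*9 = 9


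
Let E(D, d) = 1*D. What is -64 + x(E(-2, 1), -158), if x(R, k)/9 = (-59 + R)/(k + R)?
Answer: -9691/160 ≈ -60.569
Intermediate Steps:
E(D, d) = D
x(R, k) = 9*(-59 + R)/(R + k) (x(R, k) = 9*((-59 + R)/(k + R)) = 9*((-59 + R)/(R + k)) = 9*(-59 + R)/(R + k))
-64 + x(E(-2, 1), -158) = -64 + 9*(-59 - 2)/(-2 - 158) = -64 + 9*(-61)/(-160) = -64 + 9*(-1/160)*(-61) = -64 + 549/160 = -9691/160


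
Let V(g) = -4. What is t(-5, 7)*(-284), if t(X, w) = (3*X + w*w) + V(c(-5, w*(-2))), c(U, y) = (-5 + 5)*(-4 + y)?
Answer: -8520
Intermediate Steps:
c(U, y) = 0 (c(U, y) = 0*(-4 + y) = 0)
t(X, w) = -4 + w² + 3*X (t(X, w) = (3*X + w*w) - 4 = (3*X + w²) - 4 = (w² + 3*X) - 4 = -4 + w² + 3*X)
t(-5, 7)*(-284) = (-4 + 7² + 3*(-5))*(-284) = (-4 + 49 - 15)*(-284) = 30*(-284) = -8520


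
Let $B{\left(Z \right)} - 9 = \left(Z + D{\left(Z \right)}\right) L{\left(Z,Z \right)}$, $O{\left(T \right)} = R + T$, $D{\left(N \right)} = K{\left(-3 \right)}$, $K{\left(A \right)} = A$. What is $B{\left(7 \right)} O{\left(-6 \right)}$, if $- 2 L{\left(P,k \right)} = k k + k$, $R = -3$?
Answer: $927$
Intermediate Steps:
$D{\left(N \right)} = -3$
$O{\left(T \right)} = -3 + T$
$L{\left(P,k \right)} = - \frac{k}{2} - \frac{k^{2}}{2}$ ($L{\left(P,k \right)} = - \frac{k k + k}{2} = - \frac{k^{2} + k}{2} = - \frac{k + k^{2}}{2} = - \frac{k}{2} - \frac{k^{2}}{2}$)
$B{\left(Z \right)} = 9 - \frac{Z \left(1 + Z\right) \left(-3 + Z\right)}{2}$ ($B{\left(Z \right)} = 9 + \left(Z - 3\right) \left(- \frac{Z \left(1 + Z\right)}{2}\right) = 9 + \left(-3 + Z\right) \left(- \frac{Z \left(1 + Z\right)}{2}\right) = 9 - \frac{Z \left(1 + Z\right) \left(-3 + Z\right)}{2}$)
$B{\left(7 \right)} O{\left(-6 \right)} = \left(9 + 7^{2} - \frac{7^{3}}{2} + \frac{3}{2} \cdot 7\right) \left(-3 - 6\right) = \left(9 + 49 - \frac{343}{2} + \frac{21}{2}\right) \left(-9\right) = \left(-103\right) \left(-9\right) = 927$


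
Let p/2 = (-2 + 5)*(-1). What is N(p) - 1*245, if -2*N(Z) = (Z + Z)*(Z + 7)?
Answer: -239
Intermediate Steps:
p = -6 (p = 2*((-2 + 5)*(-1)) = 2*(3*(-1)) = 2*(-3) = -6)
N(Z) = -Z*(7 + Z) (N(Z) = -(Z + Z)*(Z + 7)/2 = -2*Z*(7 + Z)/2 = -Z*(7 + Z))
N(p) - 1*245 = -1*(-6)*(7 - 6) - 1*245 = -1*(-6)*1 - 245 = 6 - 245 = -239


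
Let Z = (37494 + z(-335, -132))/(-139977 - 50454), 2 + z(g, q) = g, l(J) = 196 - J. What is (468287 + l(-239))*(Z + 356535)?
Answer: 31824011164051016/190431 ≈ 1.6712e+11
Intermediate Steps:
z(g, q) = -2 + g
Z = -37157/190431 (Z = (37494 + (-2 - 335))/(-139977 - 50454) = (37494 - 337)/(-190431) = 37157*(-1/190431) = -37157/190431 ≈ -0.19512)
(468287 + l(-239))*(Z + 356535) = (468287 + (196 - 1*(-239)))*(-37157/190431 + 356535) = (468287 + (196 + 239))*(67895279428/190431) = (468287 + 435)*(67895279428/190431) = 468722*(67895279428/190431) = 31824011164051016/190431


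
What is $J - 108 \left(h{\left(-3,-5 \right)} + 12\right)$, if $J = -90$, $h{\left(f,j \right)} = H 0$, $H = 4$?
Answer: $-1386$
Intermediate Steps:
$h{\left(f,j \right)} = 0$ ($h{\left(f,j \right)} = 4 \cdot 0 = 0$)
$J - 108 \left(h{\left(-3,-5 \right)} + 12\right) = -90 - 108 \left(0 + 12\right) = -90 - 1296 = -1386$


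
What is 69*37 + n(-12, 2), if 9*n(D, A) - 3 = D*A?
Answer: 7652/3 ≈ 2550.7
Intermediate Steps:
n(D, A) = ⅓ + A*D/9 (n(D, A) = ⅓ + (D*A)/9 = ⅓ + (A*D)/9 = ⅓ + A*D/9)
69*37 + n(-12, 2) = 69*37 + (⅓ + (⅑)*2*(-12)) = 2553 + (⅓ - 8/3) = 2553 - 7/3 = 7652/3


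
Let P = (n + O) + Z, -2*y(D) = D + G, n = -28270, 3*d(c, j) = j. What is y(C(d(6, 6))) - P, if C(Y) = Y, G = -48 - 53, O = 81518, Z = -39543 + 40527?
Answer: -108365/2 ≈ -54183.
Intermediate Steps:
d(c, j) = j/3
Z = 984
G = -101
y(D) = 101/2 - D/2 (y(D) = -(D - 101)/2 = -(-101 + D)/2 = 101/2 - D/2)
P = 54232 (P = (-28270 + 81518) + 984 = 53248 + 984 = 54232)
y(C(d(6, 6))) - P = (101/2 - 6/6) - 1*54232 = (101/2 - ½*2) - 54232 = (101/2 - 1) - 54232 = 99/2 - 54232 = -108365/2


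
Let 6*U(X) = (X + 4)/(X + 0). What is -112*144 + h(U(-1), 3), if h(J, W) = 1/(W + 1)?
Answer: -64511/4 ≈ -16128.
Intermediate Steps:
U(X) = (4 + X)/(6*X) (U(X) = ((X + 4)/(X + 0))/6 = ((4 + X)/X)/6 = (4 + X)/(6*X))
h(J, W) = 1/(1 + W)
-112*144 + h(U(-1), 3) = -112*144 + 1/(1 + 3) = -16128 + 1/4 = -16128 + ¼ = -64511/4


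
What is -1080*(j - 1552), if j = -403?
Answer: 2111400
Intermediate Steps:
-1080*(j - 1552) = -1080*(-403 - 1552) = -1080*(-1955) = 2111400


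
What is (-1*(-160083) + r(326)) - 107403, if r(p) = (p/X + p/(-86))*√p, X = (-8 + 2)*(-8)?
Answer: 52680 + 3097*√326/1032 ≈ 52734.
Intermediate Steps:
X = 48 (X = -6*(-8) = 48)
r(p) = 19*p^(3/2)/2064 (r(p) = (p/48 + p/(-86))*√p = (p*(1/48) + p*(-1/86))*√p = (p/48 - p/86)*√p = (19*p/2064)*√p = 19*p^(3/2)/2064)
(-1*(-160083) + r(326)) - 107403 = (-1*(-160083) + 19*326^(3/2)/2064) - 107403 = (160083 + 19*(326*√326)/2064) - 107403 = (160083 + 3097*√326/1032) - 107403 = 52680 + 3097*√326/1032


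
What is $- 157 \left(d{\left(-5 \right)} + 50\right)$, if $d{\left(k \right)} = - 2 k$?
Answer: $-9420$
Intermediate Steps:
$- 157 \left(d{\left(-5 \right)} + 50\right) = - 157 \left(\left(-2\right) \left(-5\right) + 50\right) = - 157 \left(10 + 50\right) = \left(-157\right) 60 = -9420$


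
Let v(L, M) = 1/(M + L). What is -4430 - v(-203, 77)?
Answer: -558179/126 ≈ -4430.0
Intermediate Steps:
v(L, M) = 1/(L + M)
-4430 - v(-203, 77) = -4430 - 1/(-203 + 77) = -4430 - 1/(-126) = -4430 - 1*(-1/126) = -4430 + 1/126 = -558179/126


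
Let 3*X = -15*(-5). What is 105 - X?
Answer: 80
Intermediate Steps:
X = 25 (X = (-15*(-5))/3 = (1/3)*75 = 25)
105 - X = 105 - 1*25 = 105 - 25 = 80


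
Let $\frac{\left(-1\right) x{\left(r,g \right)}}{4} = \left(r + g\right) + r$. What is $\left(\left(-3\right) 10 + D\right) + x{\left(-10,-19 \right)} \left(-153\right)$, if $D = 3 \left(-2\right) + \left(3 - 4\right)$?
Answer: $-23905$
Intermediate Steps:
$x{\left(r,g \right)} = - 8 r - 4 g$ ($x{\left(r,g \right)} = - 4 \left(\left(r + g\right) + r\right) = - 4 \left(\left(g + r\right) + r\right) = - 4 \left(g + 2 r\right) = - 8 r - 4 g$)
$D = -7$ ($D = -6 - 1 = -7$)
$\left(\left(-3\right) 10 + D\right) + x{\left(-10,-19 \right)} \left(-153\right) = \left(\left(-3\right) 10 - 7\right) + \left(\left(-8\right) \left(-10\right) - -76\right) \left(-153\right) = \left(-30 - 7\right) + \left(80 + 76\right) \left(-153\right) = -37 + 156 \left(-153\right) = -37 - 23868 = -23905$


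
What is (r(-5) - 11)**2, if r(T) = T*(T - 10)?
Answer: 4096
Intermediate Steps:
r(T) = T*(-10 + T)
(r(-5) - 11)**2 = (-5*(-10 - 5) - 11)**2 = (-5*(-15) - 11)**2 = (75 - 11)**2 = 64**2 = 4096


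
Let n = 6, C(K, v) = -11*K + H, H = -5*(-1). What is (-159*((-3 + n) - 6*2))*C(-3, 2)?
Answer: 54378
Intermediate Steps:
H = 5
C(K, v) = 5 - 11*K (C(K, v) = -11*K + 5 = 5 - 11*K)
(-159*((-3 + n) - 6*2))*C(-3, 2) = (-159*((-3 + 6) - 6*2))*(5 - 11*(-3)) = (-159*(3 - 12))*(5 + 33) = -159*(-9)*38 = 1431*38 = 54378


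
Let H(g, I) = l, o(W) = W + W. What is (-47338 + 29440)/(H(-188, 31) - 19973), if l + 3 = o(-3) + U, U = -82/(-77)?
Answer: 229691/256422 ≈ 0.89575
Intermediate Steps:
o(W) = 2*W
U = 82/77 (U = -82*(-1/77) = 82/77 ≈ 1.0649)
l = -611/77 (l = -3 + (2*(-3) + 82/77) = -3 + (-6 + 82/77) = -3 - 380/77 = -611/77 ≈ -7.9351)
H(g, I) = -611/77
(-47338 + 29440)/(H(-188, 31) - 19973) = (-47338 + 29440)/(-611/77 - 19973) = -17898/(-1538532/77) = -17898*(-77/1538532) = 229691/256422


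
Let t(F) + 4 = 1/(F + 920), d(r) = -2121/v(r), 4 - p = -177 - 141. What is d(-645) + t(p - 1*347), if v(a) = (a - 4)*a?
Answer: -100005706/24976765 ≈ -4.0040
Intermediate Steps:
p = 322 (p = 4 - (-177 - 141) = 4 - 1*(-318) = 4 + 318 = 322)
v(a) = a*(-4 + a) (v(a) = (-4 + a)*a = a*(-4 + a))
d(r) = -2121/(r*(-4 + r)) (d(r) = -2121*1/(r*(-4 + r)) = -2121/(r*(-4 + r)))
t(F) = -4 + 1/(920 + F) (t(F) = -4 + 1/(F + 920) = -4 + 1/(920 + F))
d(-645) + t(p - 1*347) = -2121/(-645*(-4 - 645)) + (-3679 - 4*(322 - 1*347))/(920 + (322 - 1*347)) = -2121*(-1/645)/(-649) + (-3679 - 4*(322 - 347))/(920 + (322 - 347)) = -2121*(-1/645)*(-1/649) + (-3679 - 4*(-25))/(920 - 25) = -707/139535 + (-3679 + 100)/895 = -707/139535 + (1/895)*(-3579) = -707/139535 - 3579/895 = -100005706/24976765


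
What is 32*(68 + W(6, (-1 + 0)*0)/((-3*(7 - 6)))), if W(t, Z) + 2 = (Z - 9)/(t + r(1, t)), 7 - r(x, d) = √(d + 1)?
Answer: 59536/27 + 16*√7/27 ≈ 2206.6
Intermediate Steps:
r(x, d) = 7 - √(1 + d) (r(x, d) = 7 - √(d + 1) = 7 - √(1 + d))
W(t, Z) = -2 + (-9 + Z)/(7 + t - √(1 + t)) (W(t, Z) = -2 + (Z - 9)/(t + (7 - √(1 + t))) = -2 + (-9 + Z)/(7 + t - √(1 + t)))
32*(68 + W(6, (-1 + 0)*0)/((-3*(7 - 6)))) = 32*(68 + ((-23 + (-1 + 0)*0 - 2*6 + 2*√(1 + 6))/(7 + 6 - √(1 + 6)))/((-3*(7 - 6)))) = 32*(68 + ((-23 - 1*0 - 12 + 2*√7)/(7 + 6 - √7))/((-3*1))) = 32*(68 + ((-23 + 0 - 12 + 2*√7)/(13 - √7))/(-3)) = 32*(68 + ((-35 + 2*√7)/(13 - √7))*(-⅓)) = 32*(68 - (-35 + 2*√7)/(3*(13 - √7))) = 2176 - 32*(-35 + 2*√7)/(3*(13 - √7))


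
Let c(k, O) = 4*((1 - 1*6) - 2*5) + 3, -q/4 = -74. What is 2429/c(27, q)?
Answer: -2429/57 ≈ -42.614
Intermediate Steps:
q = 296 (q = -4*(-74) = 296)
c(k, O) = -57 (c(k, O) = 4*((1 - 6) - 10) + 3 = 4*(-5 - 10) + 3 = 4*(-15) + 3 = -60 + 3 = -57)
2429/c(27, q) = 2429/(-57) = 2429*(-1/57) = -2429/57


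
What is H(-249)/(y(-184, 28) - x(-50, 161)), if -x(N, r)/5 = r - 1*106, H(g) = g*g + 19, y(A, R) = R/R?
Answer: 15505/69 ≈ 224.71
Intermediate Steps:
y(A, R) = 1
H(g) = 19 + g**2 (H(g) = g**2 + 19 = 19 + g**2)
x(N, r) = 530 - 5*r (x(N, r) = -5*(r - 1*106) = -5*(r - 106) = -5*(-106 + r) = 530 - 5*r)
H(-249)/(y(-184, 28) - x(-50, 161)) = (19 + (-249)**2)/(1 - (530 - 5*161)) = (19 + 62001)/(1 - (530 - 805)) = 62020/(1 - 1*(-275)) = 62020/(1 + 275) = 62020/276 = 62020*(1/276) = 15505/69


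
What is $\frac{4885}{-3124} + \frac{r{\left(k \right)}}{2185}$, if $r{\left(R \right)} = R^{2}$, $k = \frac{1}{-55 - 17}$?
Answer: $- \frac{13833146819}{8846418240} \approx -1.5637$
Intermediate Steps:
$k = - \frac{1}{72}$ ($k = \frac{1}{-72} = - \frac{1}{72} \approx -0.013889$)
$\frac{4885}{-3124} + \frac{r{\left(k \right)}}{2185} = \frac{4885}{-3124} + \frac{\left(- \frac{1}{72}\right)^{2}}{2185} = 4885 \left(- \frac{1}{3124}\right) + \frac{1}{5184} \cdot \frac{1}{2185} = - \frac{4885}{3124} + \frac{1}{11327040} = - \frac{13833146819}{8846418240}$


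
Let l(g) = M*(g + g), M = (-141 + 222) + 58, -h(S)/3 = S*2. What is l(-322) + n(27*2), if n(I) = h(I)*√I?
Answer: -89516 - 972*√6 ≈ -91897.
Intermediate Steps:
h(S) = -6*S (h(S) = -3*S*2 = -6*S)
M = 139 (M = 81 + 58 = 139)
l(g) = 278*g (l(g) = 139*(g + g) = 139*(2*g) = 278*g)
n(I) = -6*I^(3/2) (n(I) = (-6*I)*√I = -6*I^(3/2))
l(-322) + n(27*2) = 278*(-322) - 6*162*√6 = -89516 - 972*√6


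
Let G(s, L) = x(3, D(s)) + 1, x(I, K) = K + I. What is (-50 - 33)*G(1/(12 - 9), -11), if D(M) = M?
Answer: -1079/3 ≈ -359.67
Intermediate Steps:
x(I, K) = I + K
G(s, L) = 4 + s (G(s, L) = (3 + s) + 1 = 4 + s)
(-50 - 33)*G(1/(12 - 9), -11) = (-50 - 33)*(4 + 1/(12 - 9)) = -83*(4 + 1/3) = -83*(4 + ⅓) = -83*13/3 = -1079/3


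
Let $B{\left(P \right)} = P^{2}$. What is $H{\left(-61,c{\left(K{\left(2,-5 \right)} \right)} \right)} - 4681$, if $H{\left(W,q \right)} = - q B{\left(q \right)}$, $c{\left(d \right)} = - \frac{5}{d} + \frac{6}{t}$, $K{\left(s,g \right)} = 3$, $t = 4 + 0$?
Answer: $- \frac{1011095}{216} \approx -4681.0$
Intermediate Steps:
$t = 4$
$c{\left(d \right)} = \frac{3}{2} - \frac{5}{d}$ ($c{\left(d \right)} = - \frac{5}{d} + \frac{6}{4} = - \frac{5}{d} + 6 \cdot \frac{1}{4} = - \frac{5}{d} + \frac{3}{2} = \frac{3}{2} - \frac{5}{d}$)
$H{\left(W,q \right)} = - q^{3}$ ($H{\left(W,q \right)} = - q q^{2} = - q^{3}$)
$H{\left(-61,c{\left(K{\left(2,-5 \right)} \right)} \right)} - 4681 = - \left(\frac{3}{2} - \frac{5}{3}\right)^{3} - 4681 = - \left(- \frac{1}{6}\right)^{3} - 4681 = \left(-1\right) \left(- \frac{1}{216}\right) - 4681 = \frac{1}{216} - 4681 = - \frac{1011095}{216}$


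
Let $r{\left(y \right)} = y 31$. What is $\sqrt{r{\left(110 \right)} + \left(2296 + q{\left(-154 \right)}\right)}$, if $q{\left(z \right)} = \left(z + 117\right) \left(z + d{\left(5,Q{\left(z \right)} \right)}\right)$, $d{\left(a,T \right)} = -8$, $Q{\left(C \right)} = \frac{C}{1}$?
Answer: $30 \sqrt{13} \approx 108.17$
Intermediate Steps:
$Q{\left(C \right)} = C$ ($Q{\left(C \right)} = C 1 = C$)
$r{\left(y \right)} = 31 y$
$q{\left(z \right)} = \left(-8 + z\right) \left(117 + z\right)$ ($q{\left(z \right)} = \left(z + 117\right) \left(z - 8\right) = \left(117 + z\right) \left(-8 + z\right) = \left(-8 + z\right) \left(117 + z\right)$)
$\sqrt{r{\left(110 \right)} + \left(2296 + q{\left(-154 \right)}\right)} = \sqrt{31 \cdot 110 + \left(2296 + \left(-936 + \left(-154\right)^{2} + 109 \left(-154\right)\right)\right)} = \sqrt{3410 + \left(2296 - -5994\right)} = \sqrt{3410 + \left(2296 + 5994\right)} = \sqrt{3410 + 8290} = \sqrt{11700} = 30 \sqrt{13}$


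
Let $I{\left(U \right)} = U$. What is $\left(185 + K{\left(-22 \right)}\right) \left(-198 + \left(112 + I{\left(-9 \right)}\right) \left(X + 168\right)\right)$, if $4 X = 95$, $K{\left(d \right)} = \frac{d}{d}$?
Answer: $\frac{7273437}{2} \approx 3.6367 \cdot 10^{6}$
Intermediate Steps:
$K{\left(d \right)} = 1$
$X = \frac{95}{4}$ ($X = \frac{1}{4} \cdot 95 = \frac{95}{4} \approx 23.75$)
$\left(185 + K{\left(-22 \right)}\right) \left(-198 + \left(112 + I{\left(-9 \right)}\right) \left(X + 168\right)\right) = \left(185 + 1\right) \left(-198 + \left(112 - 9\right) \left(\frac{95}{4} + 168\right)\right) = 186 \left(-198 + 103 \cdot \frac{767}{4}\right) = 186 \left(-198 + \frac{79001}{4}\right) = 186 \cdot \frac{78209}{4} = \frac{7273437}{2}$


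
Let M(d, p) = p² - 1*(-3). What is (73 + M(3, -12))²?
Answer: 48400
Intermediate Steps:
M(d, p) = 3 + p² (M(d, p) = p² + 3 = 3 + p²)
(73 + M(3, -12))² = (73 + (3 + (-12)²))² = (73 + (3 + 144))² = (73 + 147)² = 220² = 48400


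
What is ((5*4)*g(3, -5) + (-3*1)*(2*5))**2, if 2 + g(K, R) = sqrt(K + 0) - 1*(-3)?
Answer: 1300 - 400*sqrt(3) ≈ 607.18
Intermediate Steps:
g(K, R) = 1 + sqrt(K) (g(K, R) = -2 + (sqrt(K + 0) - 1*(-3)) = -2 + (sqrt(K) + 3) = -2 + (3 + sqrt(K)) = 1 + sqrt(K))
((5*4)*g(3, -5) + (-3*1)*(2*5))**2 = ((5*4)*(1 + sqrt(3)) + (-3*1)*(2*5))**2 = (20*(1 + sqrt(3)) - 3*10)**2 = ((20 + 20*sqrt(3)) - 30)**2 = (-10 + 20*sqrt(3))**2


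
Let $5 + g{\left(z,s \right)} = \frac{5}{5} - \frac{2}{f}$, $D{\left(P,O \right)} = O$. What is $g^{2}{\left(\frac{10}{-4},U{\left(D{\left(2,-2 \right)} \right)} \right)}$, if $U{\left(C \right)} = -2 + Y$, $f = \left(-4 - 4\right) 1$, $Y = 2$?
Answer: $\frac{225}{16} \approx 14.063$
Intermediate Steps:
$f = -8$ ($f = \left(-8\right) 1 = -8$)
$U{\left(C \right)} = 0$ ($U{\left(C \right)} = -2 + 2 = 0$)
$g{\left(z,s \right)} = - \frac{15}{4}$ ($g{\left(z,s \right)} = -5 + \left(\frac{5}{5} - \frac{2}{-8}\right) = -5 + \left(5 \cdot \frac{1}{5} - - \frac{1}{4}\right) = -5 + \left(1 + \frac{1}{4}\right) = -5 + \frac{5}{4} = - \frac{15}{4}$)
$g^{2}{\left(\frac{10}{-4},U{\left(D{\left(2,-2 \right)} \right)} \right)} = \left(- \frac{15}{4}\right)^{2} = \frac{225}{16}$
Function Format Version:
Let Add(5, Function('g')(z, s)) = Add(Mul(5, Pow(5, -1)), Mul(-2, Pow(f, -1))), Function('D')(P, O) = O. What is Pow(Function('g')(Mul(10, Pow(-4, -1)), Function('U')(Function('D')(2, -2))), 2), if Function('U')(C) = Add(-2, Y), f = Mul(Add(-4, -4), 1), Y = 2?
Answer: Rational(225, 16) ≈ 14.063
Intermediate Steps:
f = -8 (f = Mul(-8, 1) = -8)
Function('U')(C) = 0 (Function('U')(C) = Add(-2, 2) = 0)
Function('g')(z, s) = Rational(-15, 4) (Function('g')(z, s) = Add(-5, Add(Mul(5, Pow(5, -1)), Mul(-2, Pow(-8, -1)))) = Add(-5, Add(Mul(5, Rational(1, 5)), Mul(-2, Rational(-1, 8)))) = Add(-5, Add(1, Rational(1, 4))) = Add(-5, Rational(5, 4)) = Rational(-15, 4))
Pow(Function('g')(Mul(10, Pow(-4, -1)), Function('U')(Function('D')(2, -2))), 2) = Pow(Rational(-15, 4), 2) = Rational(225, 16)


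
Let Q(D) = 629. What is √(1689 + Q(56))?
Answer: √2318 ≈ 48.146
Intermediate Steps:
√(1689 + Q(56)) = √(1689 + 629) = √2318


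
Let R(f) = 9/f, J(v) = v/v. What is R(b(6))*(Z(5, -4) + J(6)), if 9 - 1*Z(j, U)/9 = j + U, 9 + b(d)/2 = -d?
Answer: -219/10 ≈ -21.900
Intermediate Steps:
J(v) = 1
b(d) = -18 - 2*d (b(d) = -18 + 2*(-d) = -18 - 2*d)
Z(j, U) = 81 - 9*U - 9*j (Z(j, U) = 81 - 9*(j + U) = 81 - 9*(U + j) = 81 + (-9*U - 9*j) = 81 - 9*U - 9*j)
R(b(6))*(Z(5, -4) + J(6)) = (9/(-18 - 2*6))*((81 - 9*(-4) - 9*5) + 1) = (9/(-18 - 12))*((81 + 36 - 45) + 1) = (9/(-30))*(72 + 1) = (9*(-1/30))*73 = -3/10*73 = -219/10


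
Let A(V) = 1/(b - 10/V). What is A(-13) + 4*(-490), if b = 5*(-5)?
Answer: -617413/315 ≈ -1960.0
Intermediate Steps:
b = -25
A(V) = 1/(-25 - 10/V)
A(-13) + 4*(-490) = (⅕)*(-13)/(-2 - 5*(-13)) + 4*(-490) = (⅕)*(-13)/(-2 + 65) - 1960 = (⅕)*(-13)/63 - 1960 = (⅕)*(-13)*(1/63) - 1960 = -13/315 - 1960 = -617413/315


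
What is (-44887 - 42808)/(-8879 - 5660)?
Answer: 87695/14539 ≈ 6.0317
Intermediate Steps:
(-44887 - 42808)/(-8879 - 5660) = -87695/(-14539) = -87695*(-1/14539) = 87695/14539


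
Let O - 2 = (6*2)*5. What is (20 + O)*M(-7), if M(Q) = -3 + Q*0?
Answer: -246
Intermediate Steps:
M(Q) = -3 (M(Q) = -3 + 0 = -3)
O = 62 (O = 2 + (6*2)*5 = 2 + 12*5 = 2 + 60 = 62)
(20 + O)*M(-7) = (20 + 62)*(-3) = 82*(-3) = -246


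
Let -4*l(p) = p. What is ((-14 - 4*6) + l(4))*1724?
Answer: -67236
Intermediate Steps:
l(p) = -p/4
((-14 - 4*6) + l(4))*1724 = ((-14 - 4*6) - 1/4*4)*1724 = ((-14 - 24) - 1)*1724 = (-38 - 1)*1724 = -39*1724 = -67236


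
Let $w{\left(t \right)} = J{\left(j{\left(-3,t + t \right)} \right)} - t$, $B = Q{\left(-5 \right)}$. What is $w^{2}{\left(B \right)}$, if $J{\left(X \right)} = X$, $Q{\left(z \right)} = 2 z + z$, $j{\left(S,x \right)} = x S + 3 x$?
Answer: $225$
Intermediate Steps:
$j{\left(S,x \right)} = 3 x + S x$ ($j{\left(S,x \right)} = S x + 3 x = 3 x + S x$)
$Q{\left(z \right)} = 3 z$
$B = -15$ ($B = 3 \left(-5\right) = -15$)
$w{\left(t \right)} = - t$ ($w{\left(t \right)} = \left(t + t\right) \left(3 - 3\right) - t = 2 t 0 - t = 0 - t = - t$)
$w^{2}{\left(B \right)} = \left(\left(-1\right) \left(-15\right)\right)^{2} = 15^{2} = 225$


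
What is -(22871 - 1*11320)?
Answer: -11551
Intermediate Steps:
-(22871 - 1*11320) = -(22871 - 11320) = -1*11551 = -11551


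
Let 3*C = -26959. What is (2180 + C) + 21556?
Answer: 44249/3 ≈ 14750.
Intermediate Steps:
C = -26959/3 (C = (⅓)*(-26959) = -26959/3 ≈ -8986.3)
(2180 + C) + 21556 = (2180 - 26959/3) + 21556 = -20419/3 + 21556 = 44249/3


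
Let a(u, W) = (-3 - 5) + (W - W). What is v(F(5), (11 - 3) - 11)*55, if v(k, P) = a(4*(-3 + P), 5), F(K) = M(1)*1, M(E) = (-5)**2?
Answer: -440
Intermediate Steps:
M(E) = 25
F(K) = 25 (F(K) = 25*1 = 25)
a(u, W) = -8 (a(u, W) = -8 + 0 = -8)
v(k, P) = -8
v(F(5), (11 - 3) - 11)*55 = -8*55 = -440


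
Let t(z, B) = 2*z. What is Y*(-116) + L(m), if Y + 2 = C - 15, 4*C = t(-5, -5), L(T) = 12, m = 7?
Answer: 2274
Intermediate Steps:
C = -5/2 (C = (2*(-5))/4 = (¼)*(-10) = -5/2 ≈ -2.5000)
Y = -39/2 (Y = -2 + (-5/2 - 15) = -2 - 35/2 = -39/2 ≈ -19.500)
Y*(-116) + L(m) = -39/2*(-116) + 12 = 2262 + 12 = 2274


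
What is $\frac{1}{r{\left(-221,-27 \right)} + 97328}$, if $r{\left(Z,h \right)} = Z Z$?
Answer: $\frac{1}{146169} \approx 6.8414 \cdot 10^{-6}$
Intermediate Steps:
$r{\left(Z,h \right)} = Z^{2}$
$\frac{1}{r{\left(-221,-27 \right)} + 97328} = \frac{1}{\left(-221\right)^{2} + 97328} = \frac{1}{48841 + 97328} = \frac{1}{146169}$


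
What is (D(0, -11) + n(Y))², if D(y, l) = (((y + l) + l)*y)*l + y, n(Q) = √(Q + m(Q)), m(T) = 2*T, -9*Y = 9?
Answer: -3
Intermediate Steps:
Y = -1 (Y = -⅑*9 = -1)
n(Q) = √3*√Q (n(Q) = √(Q + 2*Q) = √(3*Q) = √3*√Q)
D(y, l) = y + l*y*(y + 2*l) (D(y, l) = (((l + y) + l)*y)*l + y = ((y + 2*l)*y)*l + y = (y*(y + 2*l))*l + y = l*y*(y + 2*l) + y = y + l*y*(y + 2*l))
(D(0, -11) + n(Y))² = (0*(1 + 2*(-11)² - 11*0) + √3*√(-1))² = (0*(1 + 2*121 + 0) + √3*I)² = (0*(1 + 242 + 0) + I*√3)² = (0*243 + I*√3)² = (0 + I*√3)² = (I*√3)² = -3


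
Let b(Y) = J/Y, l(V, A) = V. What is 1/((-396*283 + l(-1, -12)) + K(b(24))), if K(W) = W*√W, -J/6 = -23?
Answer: -7172416/803805476537 - 184*√23/803805476537 ≈ -8.9242e-6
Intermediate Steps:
J = 138 (J = -6*(-23) = 138)
b(Y) = 138/Y
K(W) = W^(3/2)
1/((-396*283 + l(-1, -12)) + K(b(24))) = 1/((-396*283 - 1) + (138/24)^(3/2)) = 1/((-112068 - 1) + (138*(1/24))^(3/2)) = 1/(-112069 + (23/4)^(3/2)) = 1/(-112069 + 23*√23/8)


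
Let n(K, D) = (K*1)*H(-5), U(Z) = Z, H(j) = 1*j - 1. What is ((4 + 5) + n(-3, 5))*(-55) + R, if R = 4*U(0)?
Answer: -1485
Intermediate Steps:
H(j) = -1 + j (H(j) = j - 1 = -1 + j)
n(K, D) = -6*K (n(K, D) = (K*1)*(-1 - 5) = K*(-6) = -6*K)
R = 0 (R = 4*0 = 0)
((4 + 5) + n(-3, 5))*(-55) + R = ((4 + 5) - 6*(-3))*(-55) + 0 = (9 + 18)*(-55) + 0 = 27*(-55) + 0 = -1485 + 0 = -1485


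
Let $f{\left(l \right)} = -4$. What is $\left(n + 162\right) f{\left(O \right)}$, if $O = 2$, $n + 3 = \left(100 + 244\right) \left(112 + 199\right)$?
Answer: $-428572$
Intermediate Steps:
$n = 106981$ ($n = -3 + \left(100 + 244\right) \left(112 + 199\right) = -3 + 344 \cdot 311 = -3 + 106984 = 106981$)
$\left(n + 162\right) f{\left(O \right)} = \left(106981 + 162\right) \left(-4\right) = 107143 \left(-4\right) = -428572$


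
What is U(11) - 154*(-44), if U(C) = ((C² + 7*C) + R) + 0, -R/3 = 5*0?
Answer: 6974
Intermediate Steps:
R = 0 (R = -15*0 = -3*0 = 0)
U(C) = C² + 7*C (U(C) = ((C² + 7*C) + 0) + 0 = (C² + 7*C) + 0 = C² + 7*C)
U(11) - 154*(-44) = 11*(7 + 11) - 154*(-44) = 11*18 + 6776 = 198 + 6776 = 6974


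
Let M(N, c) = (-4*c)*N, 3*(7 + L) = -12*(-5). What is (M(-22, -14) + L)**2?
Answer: 1485961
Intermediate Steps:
L = 13 (L = -7 + (-12*(-5))/3 = -7 + (1/3)*60 = -7 + 20 = 13)
M(N, c) = -4*N*c
(M(-22, -14) + L)**2 = (-4*(-22)*(-14) + 13)**2 = (-1232 + 13)**2 = (-1219)**2 = 1485961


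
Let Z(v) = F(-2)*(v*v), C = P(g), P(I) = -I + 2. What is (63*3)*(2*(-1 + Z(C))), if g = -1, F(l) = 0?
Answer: -378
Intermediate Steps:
P(I) = 2 - I
C = 3 (C = 2 - 1*(-1) = 2 + 1 = 3)
Z(v) = 0 (Z(v) = 0*(v*v) = 0*v**2 = 0)
(63*3)*(2*(-1 + Z(C))) = (63*3)*(2*(-1 + 0)) = 189*(2*(-1)) = 189*(-2) = -378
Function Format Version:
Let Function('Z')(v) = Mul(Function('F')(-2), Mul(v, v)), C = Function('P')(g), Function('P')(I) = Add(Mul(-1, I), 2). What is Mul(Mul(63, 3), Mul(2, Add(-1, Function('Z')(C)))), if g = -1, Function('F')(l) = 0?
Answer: -378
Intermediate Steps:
Function('P')(I) = Add(2, Mul(-1, I))
C = 3 (C = Add(2, Mul(-1, -1)) = Add(2, 1) = 3)
Function('Z')(v) = 0 (Function('Z')(v) = Mul(0, Mul(v, v)) = Mul(0, Pow(v, 2)) = 0)
Mul(Mul(63, 3), Mul(2, Add(-1, Function('Z')(C)))) = Mul(Mul(63, 3), Mul(2, Add(-1, 0))) = Mul(189, Mul(2, -1)) = Mul(189, -2) = -378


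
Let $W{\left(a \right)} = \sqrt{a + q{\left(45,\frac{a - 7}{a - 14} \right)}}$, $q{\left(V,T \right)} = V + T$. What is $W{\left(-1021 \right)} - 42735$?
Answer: $-42735 + \frac{2 i \sqrt{29012545}}{345} \approx -42735.0 + 31.225 i$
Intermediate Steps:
$q{\left(V,T \right)} = T + V$
$W{\left(a \right)} = \sqrt{45 + a + \frac{-7 + a}{-14 + a}}$ ($W{\left(a \right)} = \sqrt{a + \left(\frac{a - 7}{a - 14} + 45\right)} = \sqrt{a + \left(\frac{-7 + a}{-14 + a} + 45\right)} = \sqrt{a + \left(45 + \frac{-7 + a}{-14 + a}\right)} = \sqrt{45 + a + \frac{-7 + a}{-14 + a}}$)
$W{\left(-1021 \right)} - 42735 = \sqrt{\frac{-637 + \left(-1021\right)^{2} + 32 \left(-1021\right)}{-14 - 1021}} - 42735 = \sqrt{\frac{-637 + 1042441 - 32672}{-1035}} - 42735 = \sqrt{\left(- \frac{1}{1035}\right) 1009132} - 42735 = \sqrt{- \frac{1009132}{1035}} - 42735 = \frac{2 i \sqrt{29012545}}{345} - 42735 = -42735 + \frac{2 i \sqrt{29012545}}{345}$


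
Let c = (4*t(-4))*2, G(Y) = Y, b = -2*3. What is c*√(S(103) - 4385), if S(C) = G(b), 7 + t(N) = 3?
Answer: -32*I*√4391 ≈ -2120.5*I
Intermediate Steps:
b = -6
t(N) = -4 (t(N) = -7 + 3 = -4)
S(C) = -6
c = -32 (c = (4*(-4))*2 = -16*2 = -32)
c*√(S(103) - 4385) = -32*√(-6 - 4385) = -32*I*√4391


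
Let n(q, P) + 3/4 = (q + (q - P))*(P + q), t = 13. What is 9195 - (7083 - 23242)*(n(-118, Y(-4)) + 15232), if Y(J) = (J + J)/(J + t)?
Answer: 226090092575/324 ≈ 6.9781e+8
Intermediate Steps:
Y(J) = 2*J/(13 + J) (Y(J) = (J + J)/(J + 13) = (2*J)/(13 + J) = 2*J/(13 + J))
n(q, P) = -¾ + (P + q)*(-P + 2*q) (n(q, P) = -¾ + (q + (q - P))*(P + q) = -¾ + (-P + 2*q)*(P + q) = -¾ + (P + q)*(-P + 2*q))
9195 - (7083 - 23242)*(n(-118, Y(-4)) + 15232) = 9195 - (7083 - 23242)*((-¾ - (2*(-4)/(13 - 4))² + 2*(-118)² + (2*(-4)/(13 - 4))*(-118)) + 15232) = 9195 - (-16159)*((-¾ - (2*(-4)/9)² + 2*13924 + (2*(-4)/9)*(-118)) + 15232) = 9195 - (-16159)*((-¾ - (2*(-4)*(⅑))² + 27848 + (2*(-4)*(⅑))*(-118)) + 15232) = 9195 - (-16159)*((-¾ - (-8/9)² + 27848 - 8/9*(-118)) + 15232) = 9195 - (-16159)*((-¾ - 1*64/81 + 27848 + 944/9) + 15232) = 9195 - (-16159)*((-¾ - 64/81 + 27848 + 944/9) + 15232) = 9195 - (-16159)*(9056237/324 + 15232) = 9195 - (-16159)*13991405/324 = 9195 - 1*(-226087113395/324) = 9195 + 226087113395/324 = 226090092575/324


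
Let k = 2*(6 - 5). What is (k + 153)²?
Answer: 24025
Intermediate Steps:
k = 2 (k = 2*1 = 2)
(k + 153)² = (2 + 153)² = 155² = 24025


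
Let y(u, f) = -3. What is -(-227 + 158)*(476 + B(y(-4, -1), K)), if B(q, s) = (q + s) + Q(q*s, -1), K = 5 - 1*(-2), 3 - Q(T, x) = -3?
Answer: 33534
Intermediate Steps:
Q(T, x) = 6 (Q(T, x) = 3 - 1*(-3) = 3 + 3 = 6)
K = 7 (K = 5 + 2 = 7)
B(q, s) = 6 + q + s (B(q, s) = (q + s) + 6 = 6 + q + s)
-(-227 + 158)*(476 + B(y(-4, -1), K)) = -(-227 + 158)*(476 + (6 - 3 + 7)) = -(-69)*(476 + 10) = -(-69)*486 = -1*(-33534) = 33534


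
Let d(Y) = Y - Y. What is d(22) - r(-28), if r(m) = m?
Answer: 28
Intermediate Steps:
d(Y) = 0
d(22) - r(-28) = 0 - 1*(-28) = 0 + 28 = 28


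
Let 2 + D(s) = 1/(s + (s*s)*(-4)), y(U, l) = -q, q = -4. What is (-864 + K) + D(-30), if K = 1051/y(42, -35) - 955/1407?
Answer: -2056342093/3404940 ≈ -603.93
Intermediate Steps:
y(U, l) = 4 (y(U, l) = -1*(-4) = 4)
D(s) = -2 + 1/(s - 4*s**2) (D(s) = -2 + 1/(s + (s*s)*(-4)) = -2 + 1/(s + s**2*(-4)) = -2 + 1/(s - 4*s**2))
K = 1474937/5628 (K = 1051/4 - 955/1407 = 1474937/5628 ≈ 262.07)
(-864 + K) + D(-30) = (-864 + 1474937/5628) + (-1 - 8*(-30)**2 + 2*(-30))/((-30)*(-1 + 4*(-30))) = -3387655/5628 - (-1 - 8*900 - 60)/(30*(-1 - 120)) = -3387655/5628 - 1/30*(-1 - 7200 - 60)/(-121) = -3387655/5628 - 1/30*(-1/121)*(-7261) = -3387655/5628 - 7261/3630 = -2056342093/3404940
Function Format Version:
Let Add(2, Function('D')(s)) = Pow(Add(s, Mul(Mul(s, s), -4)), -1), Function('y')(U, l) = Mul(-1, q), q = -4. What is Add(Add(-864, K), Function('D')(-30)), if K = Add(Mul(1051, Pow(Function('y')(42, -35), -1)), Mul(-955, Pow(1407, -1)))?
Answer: Rational(-2056342093, 3404940) ≈ -603.93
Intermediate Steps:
Function('y')(U, l) = 4 (Function('y')(U, l) = Mul(-1, -4) = 4)
Function('D')(s) = Add(-2, Pow(Add(s, Mul(-4, Pow(s, 2))), -1)) (Function('D')(s) = Add(-2, Pow(Add(s, Mul(Mul(s, s), -4)), -1)) = Add(-2, Pow(Add(s, Mul(Pow(s, 2), -4)), -1)) = Add(-2, Pow(Add(s, Mul(-4, Pow(s, 2))), -1)))
K = Rational(1474937, 5628) (K = Add(Mul(1051, Pow(4, -1)), Mul(-955, Pow(1407, -1))) = Add(Mul(1051, Rational(1, 4)), Mul(-955, Rational(1, 1407))) = Add(Rational(1051, 4), Rational(-955, 1407)) = Rational(1474937, 5628) ≈ 262.07)
Add(Add(-864, K), Function('D')(-30)) = Add(Add(-864, Rational(1474937, 5628)), Mul(Pow(-30, -1), Pow(Add(-1, Mul(4, -30)), -1), Add(-1, Mul(-8, Pow(-30, 2)), Mul(2, -30)))) = Add(Rational(-3387655, 5628), Mul(Rational(-1, 30), Pow(Add(-1, -120), -1), Add(-1, Mul(-8, 900), -60))) = Add(Rational(-3387655, 5628), Mul(Rational(-1, 30), Pow(-121, -1), Add(-1, -7200, -60))) = Add(Rational(-3387655, 5628), Mul(Rational(-1, 30), Rational(-1, 121), -7261)) = Add(Rational(-3387655, 5628), Rational(-7261, 3630)) = Rational(-2056342093, 3404940)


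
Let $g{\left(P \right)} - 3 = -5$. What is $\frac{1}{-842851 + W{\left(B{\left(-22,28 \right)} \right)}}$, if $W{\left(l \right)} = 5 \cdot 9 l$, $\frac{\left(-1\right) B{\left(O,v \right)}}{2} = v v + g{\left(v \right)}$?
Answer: $- \frac{1}{913231} \approx -1.095 \cdot 10^{-6}$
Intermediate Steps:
$g{\left(P \right)} = -2$ ($g{\left(P \right)} = 3 - 5 = -2$)
$B{\left(O,v \right)} = 4 - 2 v^{2}$ ($B{\left(O,v \right)} = - 2 \left(v v - 2\right) = - 2 \left(v^{2} - 2\right) = - 2 \left(-2 + v^{2}\right) = 4 - 2 v^{2}$)
$W{\left(l \right)} = 45 l$
$\frac{1}{-842851 + W{\left(B{\left(-22,28 \right)} \right)}} = \frac{1}{-842851 + 45 \left(4 - 2 \cdot 28^{2}\right)} = \frac{1}{-842851 + 45 \left(4 - 1568\right)} = \frac{1}{-842851 + 45 \left(-1564\right)} = \frac{1}{-842851 - 70380} = \frac{1}{-913231} = - \frac{1}{913231}$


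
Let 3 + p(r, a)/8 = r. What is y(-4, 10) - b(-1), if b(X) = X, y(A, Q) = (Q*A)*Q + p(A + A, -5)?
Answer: -487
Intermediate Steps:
p(r, a) = -24 + 8*r
y(A, Q) = -24 + 16*A + A*Q² (y(A, Q) = (Q*A)*Q + (-24 + 8*(A + A)) = (A*Q)*Q + (-24 + 8*(2*A)) = A*Q² + (-24 + 16*A) = -24 + 16*A + A*Q²)
y(-4, 10) - b(-1) = (-24 + 16*(-4) - 4*10²) - 1*(-1) = (-24 - 64 - 4*100) + 1 = (-24 - 64 - 400) + 1 = -488 + 1 = -487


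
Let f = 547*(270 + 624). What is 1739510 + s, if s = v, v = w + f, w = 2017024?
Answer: 4245552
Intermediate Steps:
f = 489018 (f = 547*894 = 489018)
v = 2506042 (v = 2017024 + 489018 = 2506042)
s = 2506042
1739510 + s = 1739510 + 2506042 = 4245552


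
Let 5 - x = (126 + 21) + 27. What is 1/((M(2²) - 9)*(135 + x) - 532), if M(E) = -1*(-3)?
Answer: -1/328 ≈ -0.0030488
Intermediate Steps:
M(E) = 3
x = -169 (x = 5 - ((126 + 21) + 27) = 5 - (147 + 27) = 5 - 1*174 = 5 - 174 = -169)
1/((M(2²) - 9)*(135 + x) - 532) = 1/((3 - 9)*(135 - 169) - 532) = 1/(-6*(-34) - 532) = 1/(204 - 532) = 1/(-328) = -1/328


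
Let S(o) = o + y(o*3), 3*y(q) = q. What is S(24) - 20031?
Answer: -19983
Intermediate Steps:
y(q) = q/3
S(o) = 2*o (S(o) = o + (o*3)/3 = o + (3*o)/3 = o + o = 2*o)
S(24) - 20031 = 2*24 - 20031 = 48 - 20031 = -19983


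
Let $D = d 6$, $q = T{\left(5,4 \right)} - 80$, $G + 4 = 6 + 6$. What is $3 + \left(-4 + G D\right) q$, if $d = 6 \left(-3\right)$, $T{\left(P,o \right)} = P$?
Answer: $65103$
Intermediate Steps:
$d = -18$
$G = 8$ ($G = -4 + \left(6 + 6\right) = -4 + 12 = 8$)
$q = -75$ ($q = 5 - 80 = -75$)
$D = -108$ ($D = \left(-18\right) 6 = -108$)
$3 + \left(-4 + G D\right) q = 3 + \left(-4 + 8 \left(-108\right)\right) \left(-75\right) = 3 + \left(-4 - 864\right) \left(-75\right) = 3 - -65100 = 3 + 65100 = 65103$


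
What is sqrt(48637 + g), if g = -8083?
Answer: 3*sqrt(4506) ≈ 201.38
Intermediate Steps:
sqrt(48637 + g) = sqrt(48637 - 8083) = sqrt(40554) = 3*sqrt(4506)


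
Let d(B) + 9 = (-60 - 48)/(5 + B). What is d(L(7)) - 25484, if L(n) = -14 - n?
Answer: -101945/4 ≈ -25486.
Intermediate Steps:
d(B) = -9 - 108/(5 + B) (d(B) = -9 + (-60 - 48)/(5 + B) = -9 - 108/(5 + B))
d(L(7)) - 25484 = 9*(-17 - (-14 - 1*7))/(5 + (-14 - 1*7)) - 25484 = 9*(-17 - (-14 - 7))/(5 + (-14 - 7)) - 25484 = 9*(-17 - 1*(-21))/(5 - 21) - 25484 = 9*(-17 + 21)/(-16) - 25484 = 9*(-1/16)*4 - 25484 = -9/4 - 25484 = -101945/4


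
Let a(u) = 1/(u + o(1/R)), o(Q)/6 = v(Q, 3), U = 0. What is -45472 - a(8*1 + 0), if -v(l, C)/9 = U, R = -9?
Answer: -363777/8 ≈ -45472.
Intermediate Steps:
v(l, C) = 0 (v(l, C) = -9*0 = 0)
o(Q) = 0 (o(Q) = 6*0 = 0)
a(u) = 1/u (a(u) = 1/(u + 0) = 1/u)
-45472 - a(8*1 + 0) = -45472 - 1/(8*1 + 0) = -45472 - 1/(8 + 0) = -45472 - 1/8 = -45472 - 1*⅛ = -45472 - ⅛ = -363777/8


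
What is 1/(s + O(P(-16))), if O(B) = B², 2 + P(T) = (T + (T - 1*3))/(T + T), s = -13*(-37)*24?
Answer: 1024/11821897 ≈ 8.6619e-5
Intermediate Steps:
s = 11544 (s = 481*24 = 11544)
P(T) = -2 + (-3 + 2*T)/(2*T) (P(T) = -2 + (T + (T - 1*3))/(T + T) = -2 + (T + (T - 3))/((2*T)) = -2 + (T + (-3 + T))*(1/(2*T)) = -2 + (-3 + 2*T)*(1/(2*T)) = -2 + (-3 + 2*T)/(2*T))
1/(s + O(P(-16))) = 1/(11544 + ((-3/2 - 1*(-16))/(-16))²) = 1/(11544 + (-(-3/2 + 16)/16)²) = 1/(11544 + (-1/16*29/2)²) = 1/(11544 + (-29/32)²) = 1/(11544 + 841/1024) = 1/(11821897/1024) = 1024/11821897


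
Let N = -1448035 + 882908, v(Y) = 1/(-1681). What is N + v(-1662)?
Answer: -949978488/1681 ≈ -5.6513e+5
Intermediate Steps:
v(Y) = -1/1681
N = -565127
N + v(-1662) = -565127 - 1/1681 = -949978488/1681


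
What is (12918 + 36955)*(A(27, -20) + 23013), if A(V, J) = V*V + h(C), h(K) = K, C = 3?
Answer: 1184234385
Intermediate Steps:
A(V, J) = 3 + V² (A(V, J) = V*V + 3 = V² + 3 = 3 + V²)
(12918 + 36955)*(A(27, -20) + 23013) = (12918 + 36955)*((3 + 27²) + 23013) = 49873*((3 + 729) + 23013) = 49873*(732 + 23013) = 49873*23745 = 1184234385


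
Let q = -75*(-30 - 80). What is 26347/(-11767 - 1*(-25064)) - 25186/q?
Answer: -58767746/54850125 ≈ -1.0714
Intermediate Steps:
q = 8250 (q = -75*(-110) = 8250)
26347/(-11767 - 1*(-25064)) - 25186/q = 26347/(-11767 - 1*(-25064)) - 25186/8250 = 26347/(-11767 + 25064) - 25186*1/8250 = 26347/13297 - 12593/4125 = -58767746/54850125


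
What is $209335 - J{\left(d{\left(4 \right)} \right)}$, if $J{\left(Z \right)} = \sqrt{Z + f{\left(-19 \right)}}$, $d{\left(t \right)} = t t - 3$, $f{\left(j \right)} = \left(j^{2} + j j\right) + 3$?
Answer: $209335 - 3 \sqrt{82} \approx 2.0931 \cdot 10^{5}$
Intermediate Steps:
$f{\left(j \right)} = 3 + 2 j^{2}$ ($f{\left(j \right)} = \left(j^{2} + j^{2}\right) + 3 = 2 j^{2} + 3 = 3 + 2 j^{2}$)
$d{\left(t \right)} = -3 + t^{2}$ ($d{\left(t \right)} = t^{2} - 3 = -3 + t^{2}$)
$J{\left(Z \right)} = \sqrt{725 + Z}$ ($J{\left(Z \right)} = \sqrt{Z + \left(3 + 2 \left(-19\right)^{2}\right)} = \sqrt{Z + \left(3 + 2 \cdot 361\right)} = \sqrt{Z + \left(3 + 722\right)} = \sqrt{Z + 725} = \sqrt{725 + Z}$)
$209335 - J{\left(d{\left(4 \right)} \right)} = 209335 - \sqrt{725 - \left(3 - 4^{2}\right)} = 209335 - \sqrt{725 + \left(-3 + 16\right)} = 209335 - \sqrt{725 + 13} = 209335 - \sqrt{738} = 209335 - 3 \sqrt{82}$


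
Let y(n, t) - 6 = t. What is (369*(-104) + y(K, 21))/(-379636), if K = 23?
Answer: 38349/379636 ≈ 0.10102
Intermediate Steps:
y(n, t) = 6 + t
(369*(-104) + y(K, 21))/(-379636) = (369*(-104) + (6 + 21))/(-379636) = (-38376 + 27)*(-1/379636) = -38349*(-1/379636) = 38349/379636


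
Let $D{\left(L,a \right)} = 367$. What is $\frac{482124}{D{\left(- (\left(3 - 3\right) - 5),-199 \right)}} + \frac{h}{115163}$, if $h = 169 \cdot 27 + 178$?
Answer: $\frac{55524586159}{42264821} \approx 1313.7$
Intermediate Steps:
$h = 4741$ ($h = 4563 + 178 = 4741$)
$\frac{482124}{D{\left(- (\left(3 - 3\right) - 5),-199 \right)}} + \frac{h}{115163} = \frac{482124}{367} + \frac{4741}{115163} = \frac{55524586159}{42264821}$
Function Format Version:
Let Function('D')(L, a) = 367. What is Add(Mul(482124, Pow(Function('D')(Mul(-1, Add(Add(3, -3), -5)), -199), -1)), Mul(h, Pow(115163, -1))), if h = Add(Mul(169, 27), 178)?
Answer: Rational(55524586159, 42264821) ≈ 1313.7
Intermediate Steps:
h = 4741 (h = Add(4563, 178) = 4741)
Add(Mul(482124, Pow(Function('D')(Mul(-1, Add(Add(3, -3), -5)), -199), -1)), Mul(h, Pow(115163, -1))) = Add(Mul(482124, Pow(367, -1)), Mul(4741, Pow(115163, -1))) = Add(Mul(482124, Rational(1, 367)), Mul(4741, Rational(1, 115163))) = Add(Rational(482124, 367), Rational(4741, 115163)) = Rational(55524586159, 42264821)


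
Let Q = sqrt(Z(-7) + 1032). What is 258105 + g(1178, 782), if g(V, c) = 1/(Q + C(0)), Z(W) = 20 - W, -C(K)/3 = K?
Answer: 258105 + sqrt(1059)/1059 ≈ 2.5811e+5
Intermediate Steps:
C(K) = -3*K
Q = sqrt(1059) (Q = sqrt((20 - 1*(-7)) + 1032) = sqrt((20 + 7) + 1032) = sqrt(27 + 1032) = sqrt(1059) ≈ 32.542)
g(V, c) = sqrt(1059)/1059 (g(V, c) = 1/(sqrt(1059) - 3*0) = 1/(sqrt(1059) + 0) = 1/(sqrt(1059)) = sqrt(1059)/1059)
258105 + g(1178, 782) = 258105 + sqrt(1059)/1059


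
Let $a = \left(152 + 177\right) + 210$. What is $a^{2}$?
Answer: $290521$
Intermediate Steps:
$a = 539$ ($a = 329 + 210 = 539$)
$a^{2} = 539^{2} = 290521$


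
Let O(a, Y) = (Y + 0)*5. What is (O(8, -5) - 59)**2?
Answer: 7056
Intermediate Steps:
O(a, Y) = 5*Y (O(a, Y) = Y*5 = 5*Y)
(O(8, -5) - 59)**2 = (5*(-5) - 59)**2 = (-25 - 59)**2 = (-84)**2 = 7056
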